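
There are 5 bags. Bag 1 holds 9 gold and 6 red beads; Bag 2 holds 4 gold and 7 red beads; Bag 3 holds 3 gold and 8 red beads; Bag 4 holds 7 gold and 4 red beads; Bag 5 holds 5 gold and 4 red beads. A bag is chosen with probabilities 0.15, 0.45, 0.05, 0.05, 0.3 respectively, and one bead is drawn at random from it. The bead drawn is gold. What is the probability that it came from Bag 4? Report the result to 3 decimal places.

Posterior probability ≈ 0.068

P(gold|Bag 1) = 0.6; P(gold|Bag 2) = 0.3636; P(gold|Bag 3) = 0.2727; P(gold|Bag 4) = 0.6364; P(gold|Bag 5) = 0.5556.
Prior × likelihood for each source: 0.15·0.6=0.09000, 0.45·0.3636=0.1636, 0.05·0.2727=0.01364, 0.05·0.6364=0.03182, 0.3·0.5556=0.1667. Summing gives P(gold) = 0.46576.
P(Bag 4 | gold) = 0.03182 / 0.46576 = 0.068.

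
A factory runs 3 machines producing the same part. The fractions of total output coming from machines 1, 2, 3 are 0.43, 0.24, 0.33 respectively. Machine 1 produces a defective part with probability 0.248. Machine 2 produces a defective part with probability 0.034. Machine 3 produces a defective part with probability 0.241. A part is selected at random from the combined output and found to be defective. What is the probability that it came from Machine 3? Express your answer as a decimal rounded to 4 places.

Posterior probability ≈ 0.4093

P(defective|M1) = 0.248; P(defective|M2) = 0.034; P(defective|M3) = 0.241.
Prior × likelihood for each source: 0.43·0.248=0.1066, 0.24·0.034=0.008160, 0.33·0.241=0.07953. Summing gives P(defective) = 0.19433.
P(Machine 3 | defective) = 0.07953 / 0.19433 = 0.4093.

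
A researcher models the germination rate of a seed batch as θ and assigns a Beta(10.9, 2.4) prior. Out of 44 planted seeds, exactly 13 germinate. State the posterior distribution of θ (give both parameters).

Posterior: Beta(23.9, 33.4)

The binomial likelihood is conjugate to the Beta prior: with 13 successes and 31 failures, the posterior is Beta(10.9+13, 2.4+31) = Beta(23.9, 33.4).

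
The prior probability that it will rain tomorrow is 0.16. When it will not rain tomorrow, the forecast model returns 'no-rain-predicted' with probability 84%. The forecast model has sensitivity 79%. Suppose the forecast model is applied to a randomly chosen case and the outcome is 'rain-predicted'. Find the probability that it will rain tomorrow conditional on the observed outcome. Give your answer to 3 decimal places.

P(H | E) ≈ 0.485

Write H for 'it will rain tomorrow'. Prior odds H:¬H = 0.16/0.84 = 0.19048. For the 'rain-predicted' outcome, the likelihood ratio is 0.79/0.16 = 4.9375.
Posterior odds = 0.19048 × 4.9375 = 0.94048, so P(H|E) = 0.94048/(1+0.94048) = 0.485.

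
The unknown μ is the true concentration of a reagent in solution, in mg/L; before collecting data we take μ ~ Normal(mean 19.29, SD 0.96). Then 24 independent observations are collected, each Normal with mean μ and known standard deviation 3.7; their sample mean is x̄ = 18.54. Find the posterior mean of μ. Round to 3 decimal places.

With known σ, the Normal prior is conjugate. Weight on the data is w = (n/σ²)/(n/σ² + 1/τ₀²) = 1.75310/(1.75310+1.08507) = 0.61769.
Posterior mean = w·x̄ + (1−w)·μ₀ = 0.61769·18.54 + 0.38231·19.29 = 18.827.

Posterior mean ≈ 18.827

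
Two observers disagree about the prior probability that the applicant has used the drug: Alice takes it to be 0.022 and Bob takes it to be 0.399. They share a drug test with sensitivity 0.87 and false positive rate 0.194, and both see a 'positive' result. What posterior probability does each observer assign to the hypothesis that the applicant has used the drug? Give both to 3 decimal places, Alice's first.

Alice: 0.092; Bob: 0.749

P('+'|H) = 0.87, P('+'|¬H) = 0.194.
Alice: numerator 0.87·0.022 = 0.019140; evidence = 0.019140+0.194·0.978 = 0.20887; posterior = 0.092.
Bob: numerator 0.87·0.399 = 0.34713; evidence = 0.34713+0.194·0.601 = 0.46372; posterior = 0.749.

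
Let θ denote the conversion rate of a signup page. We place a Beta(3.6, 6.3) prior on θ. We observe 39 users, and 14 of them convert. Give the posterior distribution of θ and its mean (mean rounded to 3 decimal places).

Posterior: Beta(17.6, 31.3); mean ≈ 0.360

The binomial likelihood is conjugate to the Beta prior: with 14 successes and 25 failures, the posterior is Beta(3.6+14, 6.3+25) = Beta(17.6, 31.3).
E[θ | data] = 17.6/(17.6+31.3) = 0.360.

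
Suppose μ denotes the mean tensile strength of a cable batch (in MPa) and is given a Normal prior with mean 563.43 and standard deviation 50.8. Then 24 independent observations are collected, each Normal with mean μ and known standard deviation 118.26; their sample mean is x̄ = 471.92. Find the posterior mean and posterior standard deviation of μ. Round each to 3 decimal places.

Prior precision 1/τ₀² = 1/50.8² = 0.00038750; data precision n/σ² = 24/118.26² = 0.00171607.
Posterior precision = 0.00038750 + 0.00171607 = 0.00210357, giving posterior SD = 1/√0.00210357 = 21.803.
Posterior mean = (0.00038750·563.43 + 0.00171607·471.92) / 0.00210357 = 488.777.

Posterior mean ≈ 488.777; posterior SD ≈ 21.803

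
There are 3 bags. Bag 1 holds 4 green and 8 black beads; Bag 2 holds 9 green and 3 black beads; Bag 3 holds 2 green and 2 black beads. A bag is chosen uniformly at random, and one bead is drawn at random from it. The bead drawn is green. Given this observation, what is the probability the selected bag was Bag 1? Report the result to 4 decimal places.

Tabulate prior·likelihood by source: [1] prior 0.333333, lik 0.3333, product 0.1111; [2] prior 0.333333, lik 0.75, product 0.2500; [3] prior 0.333333, lik 0.5, product 0.1667.
Normalizing constant = 0.52778; the posterior for Bag 1 is its product over the sum, 0.1111/0.52778 = 0.2105.

Posterior probability ≈ 0.2105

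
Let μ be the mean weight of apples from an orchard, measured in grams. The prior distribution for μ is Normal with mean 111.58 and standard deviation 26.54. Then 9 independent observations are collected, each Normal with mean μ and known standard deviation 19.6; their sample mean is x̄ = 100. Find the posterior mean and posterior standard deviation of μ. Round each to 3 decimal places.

With known σ, the Normal prior is conjugate. Weight on the data is w = (n/σ²)/(n/σ² + 1/τ₀²) = 0.0234277/(0.0234277+0.00141971) = 0.94286.
Posterior mean = w·x̄ + (1−w)·μ₀ = 0.94286·100 + 0.057137·111.58 = 100.662. Posterior variance = 1/(0.0234277+0.00141971) = 40.2456, so SD = 6.344.

Posterior mean ≈ 100.662; posterior SD ≈ 6.344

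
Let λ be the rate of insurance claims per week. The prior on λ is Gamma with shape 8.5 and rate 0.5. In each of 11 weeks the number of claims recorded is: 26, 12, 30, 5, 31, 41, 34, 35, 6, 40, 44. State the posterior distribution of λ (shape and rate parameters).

The Poisson likelihood adds the total count to the shape and the number of exposure periods to the rate. Here ∑xᵢ = 304 and n = 11, so shape 8.5→312.5 and rate 0.5→11.5.

Posterior: Gamma(shape=312.5, rate=11.5)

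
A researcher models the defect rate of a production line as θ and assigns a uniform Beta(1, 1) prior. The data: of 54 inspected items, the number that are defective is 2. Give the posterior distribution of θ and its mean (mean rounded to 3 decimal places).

The binomial likelihood is conjugate to the Beta prior: with 2 successes and 52 failures, the posterior is Beta(1+2, 1+52) = Beta(3, 53).
E[θ | data] = 3/(3+53) = 0.054.

Posterior: Beta(3, 53); mean ≈ 0.054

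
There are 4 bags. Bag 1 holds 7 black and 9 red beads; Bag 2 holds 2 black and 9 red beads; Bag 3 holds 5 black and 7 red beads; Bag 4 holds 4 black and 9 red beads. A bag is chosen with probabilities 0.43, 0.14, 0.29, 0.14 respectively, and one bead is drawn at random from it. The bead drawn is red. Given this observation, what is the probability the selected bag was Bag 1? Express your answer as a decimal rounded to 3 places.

Tabulate prior·likelihood by source: [1] prior 0.43, lik 0.5625, product 0.2419; [2] prior 0.14, lik 0.8182, product 0.1145; [3] prior 0.29, lik 0.5833, product 0.1692; [4] prior 0.14, lik 0.6923, product 0.09692.
Normalizing constant = 0.62251; the posterior for Bag 1 is its product over the sum, 0.2419/0.62251 = 0.389.

Posterior probability ≈ 0.389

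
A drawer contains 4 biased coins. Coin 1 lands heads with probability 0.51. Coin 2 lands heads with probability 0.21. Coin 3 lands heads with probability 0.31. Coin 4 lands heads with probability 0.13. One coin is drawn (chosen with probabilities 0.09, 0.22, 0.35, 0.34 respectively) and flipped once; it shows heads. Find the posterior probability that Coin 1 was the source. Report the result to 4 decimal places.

Posterior probability ≈ 0.1875

P(heads|C1) = 0.51; P(heads|C2) = 0.21; P(heads|C3) = 0.31; P(heads|C4) = 0.13.
Prior × likelihood for each source: 0.09·0.51=0.04590, 0.22·0.21=0.04620, 0.35·0.31=0.1085, 0.34·0.13=0.04420. Summing gives P(heads) = 0.24480.
P(Coin 1 | heads) = 0.04590 / 0.24480 = 0.1875.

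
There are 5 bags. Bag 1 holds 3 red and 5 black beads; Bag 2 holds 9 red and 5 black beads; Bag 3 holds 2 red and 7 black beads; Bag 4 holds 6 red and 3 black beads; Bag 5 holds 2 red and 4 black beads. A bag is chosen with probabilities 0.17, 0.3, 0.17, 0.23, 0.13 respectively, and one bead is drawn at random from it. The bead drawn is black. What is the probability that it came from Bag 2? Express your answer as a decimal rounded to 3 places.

Posterior probability ≈ 0.211

Tabulate prior·likelihood by source: [1] prior 0.17, lik 0.625, product 0.1063; [2] prior 0.3, lik 0.3571, product 0.1071; [3] prior 0.17, lik 0.7778, product 0.1322; [4] prior 0.23, lik 0.3333, product 0.07667; [5] prior 0.13, lik 0.6667, product 0.08667.
Normalizing constant = 0.50895; the posterior for Bag 2 is its product over the sum, 0.1071/0.50895 = 0.211.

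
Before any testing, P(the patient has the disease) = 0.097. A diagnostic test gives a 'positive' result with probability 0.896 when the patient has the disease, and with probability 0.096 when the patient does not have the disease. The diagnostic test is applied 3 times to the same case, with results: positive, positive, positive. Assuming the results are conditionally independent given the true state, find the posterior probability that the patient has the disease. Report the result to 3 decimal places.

Posterior P(H) ≈ 0.989

With H the event that the patient has the disease, the joint likelihood of the observed sequence is P(data|H) = 0.896·0.896·0.896 = 0.71932 and P(data|¬H) = 0.096·0.096·0.096 = 0.00088474.
Bayes: P(H|data) = 0.097·0.71932 / (0.097·0.71932 + 0.903·0.00088474) = 0.069774/0.070573 = 0.9887.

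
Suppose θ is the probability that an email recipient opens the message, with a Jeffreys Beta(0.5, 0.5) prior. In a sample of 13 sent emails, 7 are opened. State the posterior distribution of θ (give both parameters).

Observing 7 successes and 6 failures updates Beta(0.5, 0.5) by adding the success and failure counts to the two shape parameters: α = 0.5+7 = 7.5, β = 0.5+6 = 6.5.

Posterior: Beta(7.5, 6.5)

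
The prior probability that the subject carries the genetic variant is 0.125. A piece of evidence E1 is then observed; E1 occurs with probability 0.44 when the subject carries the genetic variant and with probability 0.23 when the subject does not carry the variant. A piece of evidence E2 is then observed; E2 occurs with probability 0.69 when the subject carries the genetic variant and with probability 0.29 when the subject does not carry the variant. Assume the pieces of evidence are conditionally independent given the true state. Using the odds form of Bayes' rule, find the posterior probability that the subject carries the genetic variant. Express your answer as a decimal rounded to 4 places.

Prior odds = 0.125/(1−0.125) = 0.14286.
Likelihood ratio for E1 = 0.44/0.23 = 1.9130.
Likelihood ratio for E2 = 0.69/0.29 = 2.3793.
Posterior odds = prior odds × LR₁ × LR₂ = 0.65025.
Posterior probability = odds/(1+odds) = 0.65025/1.6502 = 0.3940.

Posterior probability ≈ 0.3940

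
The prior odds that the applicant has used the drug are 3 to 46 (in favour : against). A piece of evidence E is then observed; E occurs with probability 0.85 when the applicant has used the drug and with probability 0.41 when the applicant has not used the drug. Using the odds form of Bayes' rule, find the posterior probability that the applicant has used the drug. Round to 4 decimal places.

Prior odds = 3/46 = 0.065217. In log-odds, ln(0.065217) = -2.7300.
Add log likelihood ratio: ln(2.0732) = 0.72908.
Posterior log-odds = -2.0009, so posterior odds = exp(-2.0009) = 0.13521. Converting, P(H|E) = 0.13521/1.1352 = 0.1191.

Posterior probability ≈ 0.1191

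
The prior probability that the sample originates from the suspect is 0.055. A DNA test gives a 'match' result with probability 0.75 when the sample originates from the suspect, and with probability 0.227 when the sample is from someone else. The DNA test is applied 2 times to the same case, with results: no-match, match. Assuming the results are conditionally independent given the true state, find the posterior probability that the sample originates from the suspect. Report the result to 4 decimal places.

Posterior P(H) ≈ 0.0585

With H the event that the sample originates from the suspect, the joint likelihood of the observed sequence is P(data|H) = 0.25·0.75 = 0.18750 and P(data|¬H) = 0.773·0.227 = 0.17547.
Bayes: P(H|data) = 0.055·0.18750 / (0.055·0.18750 + 0.945·0.17547) = 0.010313/0.17613 = 0.0585.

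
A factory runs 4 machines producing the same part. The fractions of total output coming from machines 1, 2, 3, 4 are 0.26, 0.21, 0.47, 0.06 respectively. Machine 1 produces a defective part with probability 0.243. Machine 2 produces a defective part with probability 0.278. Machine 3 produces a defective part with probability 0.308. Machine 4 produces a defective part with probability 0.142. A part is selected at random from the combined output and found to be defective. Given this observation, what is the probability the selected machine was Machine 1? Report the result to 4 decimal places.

Tabulate prior·likelihood by source: [1] prior 0.26, lik 0.243, product 0.06318; [2] prior 0.21, lik 0.278, product 0.05838; [3] prior 0.47, lik 0.308, product 0.1448; [4] prior 0.06, lik 0.142, product 0.008520.
Normalizing constant = 0.27484; the posterior for Machine 1 is its product over the sum, 0.06318/0.27484 = 0.2299.

Posterior probability ≈ 0.2299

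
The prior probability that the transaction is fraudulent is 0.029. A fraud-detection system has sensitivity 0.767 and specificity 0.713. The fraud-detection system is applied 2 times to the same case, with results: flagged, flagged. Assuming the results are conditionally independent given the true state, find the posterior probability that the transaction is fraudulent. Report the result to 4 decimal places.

With H the event that the transaction is fraudulent, the joint likelihood of the observed sequence is P(data|H) = 0.767·0.767 = 0.58829 and P(data|¬H) = 0.287·0.287 = 0.082369.
Bayes: P(H|data) = 0.029·0.58829 / (0.029·0.58829 + 0.971·0.082369) = 0.017060/0.097041 = 0.1758.

Posterior P(H) ≈ 0.1758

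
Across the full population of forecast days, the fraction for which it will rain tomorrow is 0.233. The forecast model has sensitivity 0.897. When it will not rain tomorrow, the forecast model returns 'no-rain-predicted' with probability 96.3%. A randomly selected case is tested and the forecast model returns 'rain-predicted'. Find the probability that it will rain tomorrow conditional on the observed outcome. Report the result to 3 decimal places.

Write H for 'it will rain tomorrow'. Prior odds H:¬H = 0.233/0.767 = 0.30378. For the 'rain-predicted' outcome, the likelihood ratio is 0.897/0.037 = 24.243.
Posterior odds = 0.30378 × 24.243 = 7.3646, so P(H|E) = 7.3646/(1+7.3646) = 0.880.

P(H | E) ≈ 0.880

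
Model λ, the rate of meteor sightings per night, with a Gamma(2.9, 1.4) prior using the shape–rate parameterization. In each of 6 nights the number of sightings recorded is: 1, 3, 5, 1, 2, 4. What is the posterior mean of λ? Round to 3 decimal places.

The Poisson likelihood adds the total count to the shape and the number of exposure periods to the rate. Here ∑xᵢ = 16 and n = 6, so shape 2.9→18.9 and rate 1.4→7.4.
E[λ | data] = 18.9/7.4 = 2.554.

Posterior mean ≈ 2.554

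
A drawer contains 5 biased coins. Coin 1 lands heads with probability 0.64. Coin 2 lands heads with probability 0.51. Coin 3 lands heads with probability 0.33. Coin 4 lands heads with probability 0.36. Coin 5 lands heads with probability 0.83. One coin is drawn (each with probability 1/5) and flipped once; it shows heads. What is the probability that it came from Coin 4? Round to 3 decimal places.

Posterior probability ≈ 0.135

Tabulate prior·likelihood by source: [1] prior 0.2, lik 0.64, product 0.1280; [2] prior 0.2, lik 0.51, product 0.1020; [3] prior 0.2, lik 0.33, product 0.06600; [4] prior 0.2, lik 0.36, product 0.07200; [5] prior 0.2, lik 0.83, product 0.1660.
Normalizing constant = 0.53400; the posterior for Coin 4 is its product over the sum, 0.07200/0.53400 = 0.135.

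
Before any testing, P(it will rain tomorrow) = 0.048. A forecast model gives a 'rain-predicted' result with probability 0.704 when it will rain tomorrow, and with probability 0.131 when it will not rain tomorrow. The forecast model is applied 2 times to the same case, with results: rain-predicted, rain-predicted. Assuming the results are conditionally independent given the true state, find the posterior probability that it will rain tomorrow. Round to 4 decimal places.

Posterior P(H) ≈ 0.5929

Let H be the event that it will rain tomorrow; start with P(H) = 0.048. P('rain-predicted'|H) = 0.704, P('rain-predicted'|¬H) = 0.131.
Update on result 1 ('rain-predicted'): P(H) ← 0.704·0.0480 / (0.704·0.0480 + 0.131·0.9520) = 0.033792/0.15850 = 0.2132.
Update on result 2 ('rain-predicted'): P(H) ← 0.704·0.2132 / (0.704·0.2132 + 0.131·0.7868) = 0.15009/0.25316 = 0.5929.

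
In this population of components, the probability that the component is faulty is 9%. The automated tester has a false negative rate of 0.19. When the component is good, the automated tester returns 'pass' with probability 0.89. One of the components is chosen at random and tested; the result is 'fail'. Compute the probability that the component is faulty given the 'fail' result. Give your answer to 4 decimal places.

P(H | E) ≈ 0.4214

Let H be the event that the component is faulty. P(H) = 0.09, so P(¬H) = 0.91. With E the 'fail' result, P(E|H) = 0.81 and P(E|¬H) = 0.11.
P(E) = 0.81·0.09 + 0.11·0.91 = 0.072900 + 0.10010 = 0.17300.
By Bayes' theorem, P(H|E) = 0.072900 / 0.17300 = 0.4214.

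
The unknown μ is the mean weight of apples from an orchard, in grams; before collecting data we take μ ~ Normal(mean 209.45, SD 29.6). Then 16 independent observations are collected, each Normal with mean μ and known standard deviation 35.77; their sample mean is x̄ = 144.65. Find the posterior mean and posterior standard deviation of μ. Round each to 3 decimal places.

Posterior mean ≈ 150.070; posterior SD ≈ 8.560

Prior precision 1/τ₀² = 1/29.6² = 0.00114134; data precision n/σ² = 16/35.77² = 0.0125050.
Posterior precision = 0.00114134 + 0.0125050 = 0.0136463, giving posterior SD = 1/√0.0136463 = 8.560.
Posterior mean = (0.00114134·209.45 + 0.0125050·144.65) / 0.0136463 = 150.070.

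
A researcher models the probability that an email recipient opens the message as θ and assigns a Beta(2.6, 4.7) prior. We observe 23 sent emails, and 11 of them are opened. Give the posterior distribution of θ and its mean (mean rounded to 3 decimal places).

Posterior: Beta(13.6, 16.7); mean ≈ 0.449

The binomial likelihood is conjugate to the Beta prior: with 11 successes and 12 failures, the posterior is Beta(2.6+11, 4.7+12) = Beta(13.6, 16.7).
E[θ | data] = 13.6/(13.6+16.7) = 0.449.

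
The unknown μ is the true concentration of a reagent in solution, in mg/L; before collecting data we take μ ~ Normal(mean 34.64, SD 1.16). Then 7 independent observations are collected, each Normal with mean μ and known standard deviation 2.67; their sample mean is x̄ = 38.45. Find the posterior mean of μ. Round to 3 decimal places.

With known σ, the Normal prior is conjugate. Weight on the data is w = (n/σ²)/(n/σ² + 1/τ₀²) = 0.981919/(0.981919+0.743163) = 0.56920.
Posterior mean = w·x̄ + (1−w)·μ₀ = 0.56920·38.45 + 0.43080·34.64 = 36.809.

Posterior mean ≈ 36.809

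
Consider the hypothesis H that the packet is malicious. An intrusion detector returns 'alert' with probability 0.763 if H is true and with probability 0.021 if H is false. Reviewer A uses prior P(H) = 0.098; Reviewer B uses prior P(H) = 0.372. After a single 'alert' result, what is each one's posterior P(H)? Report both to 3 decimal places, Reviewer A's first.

Reviewer A: 0.798; Reviewer B: 0.956

The likelihood ratio for an 'alert' result is 0.763/0.021 = 36.333.
Reviewer A: prior odds 0.098/0.902 = 0.10865; posterior odds 3.9475; posterior probability 0.798.
Reviewer B: prior odds 0.372/0.628 = 0.59236; posterior odds 21.522; posterior probability 0.956.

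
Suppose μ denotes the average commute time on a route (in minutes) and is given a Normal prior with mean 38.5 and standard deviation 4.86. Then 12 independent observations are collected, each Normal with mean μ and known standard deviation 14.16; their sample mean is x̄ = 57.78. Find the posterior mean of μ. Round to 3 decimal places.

With known σ, the Normal prior is conjugate. Weight on the data is w = (n/σ²)/(n/σ² + 1/τ₀²) = 0.0598487/(0.0598487+0.0423377) = 0.58568.
Posterior mean = w·x̄ + (1−w)·μ₀ = 0.58568·57.78 + 0.41432·38.5 = 49.792.

Posterior mean ≈ 49.792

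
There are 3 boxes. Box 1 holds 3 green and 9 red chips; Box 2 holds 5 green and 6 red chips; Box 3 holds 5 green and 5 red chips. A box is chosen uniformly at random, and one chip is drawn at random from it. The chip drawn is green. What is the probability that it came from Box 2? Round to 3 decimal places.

Tabulate prior·likelihood by source: [1] prior 0.333333, lik 0.25, product 0.08333; [2] prior 0.333333, lik 0.4545, product 0.1515; [3] prior 0.333333, lik 0.5, product 0.1667.
Normalizing constant = 0.40152; the posterior for Box 2 is its product over the sum, 0.1515/0.40152 = 0.377.

Posterior probability ≈ 0.377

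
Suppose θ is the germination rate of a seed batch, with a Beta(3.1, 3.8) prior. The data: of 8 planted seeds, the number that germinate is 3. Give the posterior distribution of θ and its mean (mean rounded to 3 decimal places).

The binomial likelihood is conjugate to the Beta prior: with 3 successes and 5 failures, the posterior is Beta(3.1+3, 3.8+5) = Beta(6.1, 8.8).
E[θ | data] = 6.1/(6.1+8.8) = 0.409.

Posterior: Beta(6.1, 8.8); mean ≈ 0.409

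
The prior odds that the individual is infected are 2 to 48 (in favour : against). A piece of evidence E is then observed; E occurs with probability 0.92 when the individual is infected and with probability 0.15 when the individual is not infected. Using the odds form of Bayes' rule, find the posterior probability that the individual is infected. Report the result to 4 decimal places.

Prior odds = 2/48 = 0.041667. In log-odds, ln(0.041667) = -3.1781.
Add log likelihood ratio: ln(6.1333) = 1.8137.
Posterior log-odds = -1.3643, so posterior odds = exp(-1.3643) = 0.25556. Converting, P(H|E) = 0.25556/1.2556 = 0.2035.

Posterior probability ≈ 0.2035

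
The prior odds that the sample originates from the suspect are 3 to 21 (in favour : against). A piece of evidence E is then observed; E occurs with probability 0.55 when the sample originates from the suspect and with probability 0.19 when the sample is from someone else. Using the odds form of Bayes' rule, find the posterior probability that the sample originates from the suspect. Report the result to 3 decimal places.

Posterior probability ≈ 0.293

Prior odds = 3/21 = 0.14286. In log-odds, ln(0.14286) = -1.9459.
Add log likelihood ratio: ln(2.8947) = 1.0629.
Posterior log-odds = -0.88302, so posterior odds = exp(-0.88302) = 0.41353. Converting, P(H|E) = 0.41353/1.4135 = 0.293.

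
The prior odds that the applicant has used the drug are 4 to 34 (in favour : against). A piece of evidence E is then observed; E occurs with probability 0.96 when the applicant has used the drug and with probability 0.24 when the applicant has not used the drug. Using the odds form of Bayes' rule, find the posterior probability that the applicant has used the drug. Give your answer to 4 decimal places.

Prior odds = 4/34 = 0.11765. In log-odds, ln(0.11765) = -2.1401.
Add log likelihood ratio: ln(4.0000) = 1.3863.
Posterior log-odds = -0.75377, so posterior odds = exp(-0.75377) = 0.47059. Converting, P(H|E) = 0.47059/1.4706 = 0.3200.

Posterior probability ≈ 0.3200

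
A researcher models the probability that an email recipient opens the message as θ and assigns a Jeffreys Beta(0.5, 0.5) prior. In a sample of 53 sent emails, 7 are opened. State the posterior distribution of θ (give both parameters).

The binomial likelihood is conjugate to the Beta prior: with 7 successes and 46 failures, the posterior is Beta(0.5+7, 0.5+46) = Beta(7.5, 46.5).

Posterior: Beta(7.5, 46.5)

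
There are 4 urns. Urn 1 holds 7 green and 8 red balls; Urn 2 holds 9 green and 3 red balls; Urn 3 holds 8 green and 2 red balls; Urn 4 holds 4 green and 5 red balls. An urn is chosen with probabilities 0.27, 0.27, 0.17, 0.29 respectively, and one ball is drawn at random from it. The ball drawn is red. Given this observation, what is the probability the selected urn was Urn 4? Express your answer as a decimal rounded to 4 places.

P(red|Urn 1) = 0.5333; P(red|Urn 2) = 0.25; P(red|Urn 3) = 0.2; P(red|Urn 4) = 0.5556.
Prior × likelihood for each source: 0.27·0.5333=0.1440, 0.27·0.25=0.06750, 0.17·0.2=0.03400, 0.29·0.5556=0.1611. Summing gives P(red) = 0.40661.
P(Urn 4 | red) = 0.1611 / 0.40661 = 0.3962.

Posterior probability ≈ 0.3962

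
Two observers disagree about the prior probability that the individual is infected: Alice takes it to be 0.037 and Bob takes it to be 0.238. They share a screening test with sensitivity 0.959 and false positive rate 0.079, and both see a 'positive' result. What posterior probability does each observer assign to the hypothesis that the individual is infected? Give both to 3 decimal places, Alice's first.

Alice: 0.318; Bob: 0.791

The likelihood ratio for a 'positive' result is 0.959/0.079 = 12.139.
Alice: prior odds 0.037/0.963 = 0.038422; posterior odds 0.46641; posterior probability 0.318.
Bob: prior odds 0.238/0.762 = 0.31234; posterior odds 3.7915; posterior probability 0.791.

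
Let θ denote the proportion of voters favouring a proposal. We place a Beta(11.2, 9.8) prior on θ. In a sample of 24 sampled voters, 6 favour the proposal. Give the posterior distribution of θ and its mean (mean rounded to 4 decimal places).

Posterior: Beta(17.2, 27.8); mean ≈ 0.3822

Observing 6 successes and 18 failures updates Beta(11.2, 9.8) by adding the success and failure counts to the two shape parameters: α = 11.2+6 = 17.2, β = 9.8+18 = 27.8.
E[θ | data] = 17.2/(17.2+27.8) = 0.3822.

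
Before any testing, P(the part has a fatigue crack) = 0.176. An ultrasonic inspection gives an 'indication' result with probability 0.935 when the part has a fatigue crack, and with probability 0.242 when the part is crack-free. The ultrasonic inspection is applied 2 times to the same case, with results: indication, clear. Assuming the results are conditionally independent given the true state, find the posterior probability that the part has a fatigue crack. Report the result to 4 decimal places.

With H the event that the part has a fatigue crack, the joint likelihood of the observed sequence is P(data|H) = 0.935·0.065 = 0.060775 and P(data|¬H) = 0.242·0.758 = 0.18344.
Bayes: P(H|data) = 0.176·0.060775 / (0.176·0.060775 + 0.824·0.18344) = 0.010696/0.16185 = 0.0661.

Posterior P(H) ≈ 0.0661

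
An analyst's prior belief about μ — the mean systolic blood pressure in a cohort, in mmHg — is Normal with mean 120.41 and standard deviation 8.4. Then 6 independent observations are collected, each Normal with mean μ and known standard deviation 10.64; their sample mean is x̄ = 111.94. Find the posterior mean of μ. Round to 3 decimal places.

Posterior mean ≈ 113.727

With known σ, the Normal prior is conjugate. Weight on the data is w = (n/σ²)/(n/σ² + 1/τ₀²) = 0.0529990/(0.0529990+0.0141723) = 0.78901.
Posterior mean = w·x̄ + (1−w)·μ₀ = 0.78901·111.94 + 0.21099·120.41 = 113.727.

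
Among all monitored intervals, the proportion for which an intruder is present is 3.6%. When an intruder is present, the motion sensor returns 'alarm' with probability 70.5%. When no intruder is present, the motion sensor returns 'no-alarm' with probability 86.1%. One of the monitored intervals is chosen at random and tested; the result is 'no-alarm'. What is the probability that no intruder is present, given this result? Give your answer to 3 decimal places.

P(¬H | E) ≈ 0.987

Let H be the event that an intruder is present. P(H) = 0.036, so P(¬H) = 0.964. With E the 'no-alarm' result, P(E|H) = 0.295 and P(E|¬H) = 0.861.
P(E) = 0.295·0.036 + 0.861·0.964 = 0.010620 + 0.83000 = 0.84062.
By Bayes' theorem, P(H|E) = 0.010620 / 0.84062 = 0.013. Hence P(¬H|E) = 1 − 0.013 = 0.987.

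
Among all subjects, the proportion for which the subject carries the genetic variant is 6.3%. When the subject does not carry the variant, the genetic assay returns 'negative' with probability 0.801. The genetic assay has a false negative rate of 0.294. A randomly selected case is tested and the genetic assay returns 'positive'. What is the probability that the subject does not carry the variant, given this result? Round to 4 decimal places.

Write H for 'the subject carries the genetic variant'. Prior odds H:¬H = 0.063/0.937 = 0.067236. For the 'positive' outcome, the likelihood ratio is 0.706/0.199 = 3.5477.
Posterior odds = 0.067236 × 3.5477 = 0.23854, so P(H|E) = 0.23854/(1+0.23854) = 0.1926. Then P(¬H|E) = 1 − 0.1926 = 0.8074.

P(¬H | E) ≈ 0.8074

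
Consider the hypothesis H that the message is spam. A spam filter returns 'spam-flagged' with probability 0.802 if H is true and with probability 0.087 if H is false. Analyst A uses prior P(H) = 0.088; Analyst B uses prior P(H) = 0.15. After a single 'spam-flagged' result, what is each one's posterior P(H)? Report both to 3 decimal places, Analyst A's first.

P('+'|H) = 0.802, P('+'|¬H) = 0.087.
Analyst A: numerator 0.802·0.088 = 0.070576; evidence = 0.070576+0.087·0.912 = 0.14992; posterior = 0.471.
Analyst B: numerator 0.802·0.15 = 0.12030; evidence = 0.12030+0.087·0.85 = 0.19425; posterior = 0.619.

Analyst A: 0.471; Analyst B: 0.619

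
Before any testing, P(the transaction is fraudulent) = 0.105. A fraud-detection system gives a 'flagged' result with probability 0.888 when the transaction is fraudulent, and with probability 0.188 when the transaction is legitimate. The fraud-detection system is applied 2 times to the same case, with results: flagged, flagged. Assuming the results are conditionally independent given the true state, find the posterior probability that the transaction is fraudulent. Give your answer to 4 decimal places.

Posterior P(H) ≈ 0.7236

With H the event that the transaction is fraudulent, the joint likelihood of the observed sequence is P(data|H) = 0.888·0.888 = 0.78854 and P(data|¬H) = 0.188·0.188 = 0.035344.
Bayes: P(H|data) = 0.105·0.78854 / (0.105·0.78854 + 0.895·0.035344) = 0.082797/0.11443 = 0.7236.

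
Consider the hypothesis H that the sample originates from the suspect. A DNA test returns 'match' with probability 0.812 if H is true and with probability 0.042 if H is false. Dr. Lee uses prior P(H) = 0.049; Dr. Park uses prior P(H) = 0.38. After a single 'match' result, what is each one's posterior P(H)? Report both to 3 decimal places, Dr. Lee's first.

The likelihood ratio for a 'match' result is 0.812/0.042 = 19.333.
Dr. Lee: prior odds 0.049/0.951 = 0.051525; posterior odds 0.99614; posterior probability 0.499.
Dr. Park: prior odds 0.38/0.62 = 0.61290; posterior odds 11.849; posterior probability 0.922.

Dr. Lee: 0.499; Dr. Park: 0.922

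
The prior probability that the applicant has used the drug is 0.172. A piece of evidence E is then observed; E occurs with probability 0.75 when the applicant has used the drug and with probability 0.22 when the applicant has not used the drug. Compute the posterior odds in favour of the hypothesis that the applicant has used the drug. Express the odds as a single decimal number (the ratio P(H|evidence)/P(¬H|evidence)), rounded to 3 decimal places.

Posterior odds ≈ 0.708

Prior odds = 0.172/(1−0.172) = 0.20773.
Likelihood ratio for E = 0.75/0.22 = 3.4091.
Posterior odds = prior odds × LR = 0.70817.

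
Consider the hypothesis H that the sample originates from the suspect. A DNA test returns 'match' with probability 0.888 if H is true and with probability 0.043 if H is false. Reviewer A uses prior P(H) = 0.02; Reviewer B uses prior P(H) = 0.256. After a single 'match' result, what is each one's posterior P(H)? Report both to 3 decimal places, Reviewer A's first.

Reviewer A: 0.296; Reviewer B: 0.877

P('+'|H) = 0.888, P('+'|¬H) = 0.043.
Reviewer A: numerator 0.888·0.02 = 0.017760; evidence = 0.017760+0.043·0.98 = 0.059900; posterior = 0.296.
Reviewer B: numerator 0.888·0.256 = 0.22733; evidence = 0.22733+0.043·0.744 = 0.25932; posterior = 0.877.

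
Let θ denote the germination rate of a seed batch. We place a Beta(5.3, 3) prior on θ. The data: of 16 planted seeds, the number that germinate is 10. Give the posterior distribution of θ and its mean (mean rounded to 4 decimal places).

Observing 10 successes and 6 failures updates Beta(5.3, 3) by adding the success and failure counts to the two shape parameters: α = 5.3+10 = 15.3, β = 3+6 = 9.
Posterior mean = α/(α+β) = 15.3/24.3 = 0.6296.

Posterior: Beta(15.3, 9); mean ≈ 0.6296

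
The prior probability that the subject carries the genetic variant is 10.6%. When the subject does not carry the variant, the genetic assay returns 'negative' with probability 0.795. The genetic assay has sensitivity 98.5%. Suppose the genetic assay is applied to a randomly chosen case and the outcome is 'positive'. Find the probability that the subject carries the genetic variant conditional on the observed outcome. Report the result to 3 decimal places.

Write H for 'the subject carries the genetic variant'. Prior odds H:¬H = 0.106/0.894 = 0.11857. For the 'positive' outcome, the likelihood ratio is 0.985/0.205 = 4.8049.
Posterior odds = 0.11857 × 4.8049 = 0.56971, so P(H|E) = 0.56971/(1+0.56971) = 0.363.

P(H | E) ≈ 0.363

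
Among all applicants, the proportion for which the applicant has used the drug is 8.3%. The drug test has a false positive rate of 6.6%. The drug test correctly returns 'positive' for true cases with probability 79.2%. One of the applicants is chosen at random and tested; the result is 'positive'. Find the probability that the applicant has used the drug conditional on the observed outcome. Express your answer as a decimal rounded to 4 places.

P(H | E) ≈ 0.5206

Write H for 'the applicant has used the drug'. Prior odds H:¬H = 0.083/0.917 = 0.090513. For the 'positive' outcome, the likelihood ratio is 0.792/0.066 = 12.000.
Posterior odds = 0.090513 × 12.000 = 1.0862, so P(H|E) = 1.0862/(1+1.0862) = 0.5206.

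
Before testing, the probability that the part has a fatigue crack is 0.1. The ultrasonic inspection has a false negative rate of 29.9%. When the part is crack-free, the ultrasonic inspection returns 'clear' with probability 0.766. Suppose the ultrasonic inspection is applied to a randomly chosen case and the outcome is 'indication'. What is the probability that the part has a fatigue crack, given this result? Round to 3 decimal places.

P(H | E) ≈ 0.250

Write H for 'the part has a fatigue crack'. Prior odds H:¬H = 0.1/0.9 = 0.11111. For the 'indication' outcome, the likelihood ratio is 0.701/0.234 = 2.9957.
Posterior odds = 0.11111 × 2.9957 = 0.33286, so P(H|E) = 0.33286/(1+0.33286) = 0.250.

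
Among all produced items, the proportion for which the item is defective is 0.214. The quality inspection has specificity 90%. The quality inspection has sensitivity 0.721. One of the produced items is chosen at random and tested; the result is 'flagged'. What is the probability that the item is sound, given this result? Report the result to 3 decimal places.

Write H for 'the item is defective'. Prior odds H:¬H = 0.214/0.786 = 0.27226. For the 'flagged' outcome, the likelihood ratio is 0.721/0.1 = 7.2100.
Posterior odds = 0.27226 × 7.2100 = 1.9630, so P(H|E) = 1.9630/(1+1.9630) = 0.663. Then P(¬H|E) = 1 − 0.663 = 0.337.

P(¬H | E) ≈ 0.337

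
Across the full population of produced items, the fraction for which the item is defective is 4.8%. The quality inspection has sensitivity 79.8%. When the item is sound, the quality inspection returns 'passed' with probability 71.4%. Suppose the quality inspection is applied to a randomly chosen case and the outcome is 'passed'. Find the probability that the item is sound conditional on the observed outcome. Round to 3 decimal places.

Write H for 'the item is defective'. Prior odds H:¬H = 0.048/0.952 = 0.050420. For the 'passed' outcome, the likelihood ratio is 0.202/0.714 = 0.28291.
Posterior odds = 0.050420 × 0.28291 = 0.014265, so P(H|E) = 0.014265/(1+0.014265) = 0.014. Then P(¬H|E) = 1 − 0.014 = 0.986.

P(¬H | E) ≈ 0.986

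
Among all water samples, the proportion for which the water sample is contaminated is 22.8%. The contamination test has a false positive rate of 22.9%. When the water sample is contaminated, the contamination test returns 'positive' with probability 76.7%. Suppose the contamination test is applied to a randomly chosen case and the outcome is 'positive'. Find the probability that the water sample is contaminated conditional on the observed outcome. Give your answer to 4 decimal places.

P(H | E) ≈ 0.4973

Let H be the event that the water sample is contaminated. P(H) = 0.228, so P(¬H) = 0.772. With E the 'positive' result, P(E|H) = 0.767 and P(E|¬H) = 0.229.
P(E) = 0.767·0.228 + 0.229·0.772 = 0.17488 + 0.17679 = 0.35166.
By Bayes' theorem, P(H|E) = 0.17488 / 0.35166 = 0.4973.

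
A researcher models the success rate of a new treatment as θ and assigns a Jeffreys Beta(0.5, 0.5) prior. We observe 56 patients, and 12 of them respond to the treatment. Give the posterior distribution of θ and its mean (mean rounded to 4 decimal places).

Observing 12 successes and 44 failures updates Beta(0.5, 0.5) by adding the success and failure counts to the two shape parameters: α = 0.5+12 = 12.5, β = 0.5+44 = 44.5.
E[θ | data] = 12.5/(12.5+44.5) = 0.2193.

Posterior: Beta(12.5, 44.5); mean ≈ 0.2193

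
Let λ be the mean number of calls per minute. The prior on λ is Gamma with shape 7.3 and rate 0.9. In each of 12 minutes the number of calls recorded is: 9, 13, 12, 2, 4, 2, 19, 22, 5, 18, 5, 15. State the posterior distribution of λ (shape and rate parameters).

Posterior: Gamma(shape=133.3, rate=12.9)

The Poisson likelihood adds the total count to the shape and the number of exposure periods to the rate. Here ∑xᵢ = 126 and n = 12, so shape 7.3→133.3 and rate 0.9→12.9.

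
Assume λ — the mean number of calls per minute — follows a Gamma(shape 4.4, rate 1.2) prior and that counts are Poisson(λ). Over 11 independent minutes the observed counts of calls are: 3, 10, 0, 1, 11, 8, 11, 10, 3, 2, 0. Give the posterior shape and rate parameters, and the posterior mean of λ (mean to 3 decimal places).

Posterior: Gamma(shape=63.4, rate=12.2); mean ≈ 5.197

The Poisson likelihood adds the total count to the shape and the number of exposure periods to the rate. Here ∑xᵢ = 59 and n = 11, so shape 4.4→63.4 and rate 1.2→12.2.
E[λ | data] = 63.4/12.2 = 5.197.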